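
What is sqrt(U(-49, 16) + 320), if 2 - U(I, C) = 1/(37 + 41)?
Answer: sqrt(1958970)/78 ≈ 17.944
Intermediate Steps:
U(I, C) = 155/78 (U(I, C) = 2 - 1/(37 + 41) = 2 - 1/78 = 155/78)
sqrt(U(-49, 16) + 320) = sqrt(155/78 + 320) = sqrt(25115/78) = sqrt(1958970)/78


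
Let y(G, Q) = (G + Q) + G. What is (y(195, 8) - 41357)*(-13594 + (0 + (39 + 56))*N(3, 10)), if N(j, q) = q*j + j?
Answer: 428390181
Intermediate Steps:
y(G, Q) = Q + 2*G
N(j, q) = j + j*q (N(j, q) = j*q + j = j + j*q)
(y(195, 8) - 41357)*(-13594 + (0 + (39 + 56))*N(3, 10)) = ((8 + 2*195) - 41357)*(-13594 + (0 + (39 + 56))*(3*(1 + 10))) = ((8 + 390) - 41357)*(-13594 + (0 + 95)*(3*11)) = (398 - 41357)*(-13594 + 95*33) = -40959*(-13594 + 3135) = -40959*(-10459) = 428390181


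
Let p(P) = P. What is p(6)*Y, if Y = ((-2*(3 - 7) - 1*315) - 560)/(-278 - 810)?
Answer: 153/32 ≈ 4.7813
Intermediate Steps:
Y = 51/64 (Y = ((-2*(-4) - 315) - 560)/(-1088) = ((8 - 315) - 560)*(-1/1088) = (-307 - 560)*(-1/1088) = -867*(-1/1088) = 51/64 ≈ 0.79688)
p(6)*Y = 6*(51/64) = 153/32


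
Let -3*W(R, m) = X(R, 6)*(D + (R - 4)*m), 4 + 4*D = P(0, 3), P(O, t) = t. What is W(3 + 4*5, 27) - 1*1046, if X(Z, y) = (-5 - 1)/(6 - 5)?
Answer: -41/2 ≈ -20.500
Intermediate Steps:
D = -¼ (D = -1 + (¼)*3 = -1 + ¾ = -¼ ≈ -0.25000)
X(Z, y) = -6 (X(Z, y) = -6/1 = -6*1 = -6)
W(R, m) = -½ + 2*m*(-4 + R) (W(R, m) = -(-2)*(-¼ + (R - 4)*m) = -(-2)*(-¼ + (-4 + R)*m) = -(-2)*(-¼ + m*(-4 + R)) = -(3/2 - 6*m*(-4 + R))/3 = -½ + 2*m*(-4 + R))
W(3 + 4*5, 27) - 1*1046 = (-½ - 8*27 + 2*(3 + 4*5)*27) - 1*1046 = (-½ - 216 + 2*(3 + 20)*27) - 1046 = (-½ - 216 + 2*23*27) - 1046 = (-½ - 216 + 1242) - 1046 = 2051/2 - 1046 = -41/2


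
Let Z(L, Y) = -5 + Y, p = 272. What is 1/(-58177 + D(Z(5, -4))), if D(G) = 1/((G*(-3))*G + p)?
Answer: -29/1687132 ≈ -1.7189e-5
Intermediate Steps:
D(G) = 1/(272 - 3*G²) (D(G) = 1/((G*(-3))*G + 272) = 1/((-3*G)*G + 272) = 1/(-3*G² + 272) = 1/(272 - 3*G²))
1/(-58177 + D(Z(5, -4))) = 1/(-58177 - 1/(-272 + 3*(-5 - 4)²)) = 1/(-58177 - 1/(-272 + 3*(-9)²)) = 1/(-58177 - 1/(-272 + 3*81)) = 1/(-58177 - 1/(-272 + 243)) = 1/(-58177 - 1/(-29)) = 1/(-58177 - 1*(-1/29)) = 1/(-58177 + 1/29) = 1/(-1687132/29) = -29/1687132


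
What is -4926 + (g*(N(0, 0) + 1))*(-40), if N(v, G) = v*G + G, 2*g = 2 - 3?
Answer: -4906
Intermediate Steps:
g = -½ (g = (2 - 3)/2 = (½)*(-1) = -½ ≈ -0.50000)
N(v, G) = G + G*v (N(v, G) = G*v + G = G + G*v)
-4926 + (g*(N(0, 0) + 1))*(-40) = -4926 - (0*(1 + 0) + 1)/2*(-40) = -4926 - (0*1 + 1)/2*(-40) = -4926 - (0 + 1)/2*(-40) = -4926 - ½*1*(-40) = -4926 - ½*(-40) = -4926 + 20 = -4906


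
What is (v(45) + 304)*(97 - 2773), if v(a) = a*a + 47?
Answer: -6358176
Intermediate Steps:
v(a) = 47 + a² (v(a) = a² + 47 = 47 + a²)
(v(45) + 304)*(97 - 2773) = ((47 + 45²) + 304)*(97 - 2773) = ((47 + 2025) + 304)*(-2676) = (2072 + 304)*(-2676) = 2376*(-2676) = -6358176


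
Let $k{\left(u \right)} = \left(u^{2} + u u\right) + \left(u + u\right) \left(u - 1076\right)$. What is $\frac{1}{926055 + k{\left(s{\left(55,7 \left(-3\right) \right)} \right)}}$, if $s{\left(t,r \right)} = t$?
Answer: $\frac{1}{819795} \approx 1.2198 \cdot 10^{-6}$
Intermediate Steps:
$k{\left(u \right)} = 2 u^{2} + 2 u \left(-1076 + u\right)$ ($k{\left(u \right)} = \left(u^{2} + u^{2}\right) + 2 u \left(-1076 + u\right) = 2 u^{2} + 2 u \left(-1076 + u\right)$)
$\frac{1}{926055 + k{\left(s{\left(55,7 \left(-3\right) \right)} \right)}} = \frac{1}{926055 + 4 \cdot 55 \left(-538 + 55\right)} = \frac{1}{926055 + 4 \cdot 55 \left(-483\right)} = \frac{1}{926055 - 106260} = \frac{1}{819795}$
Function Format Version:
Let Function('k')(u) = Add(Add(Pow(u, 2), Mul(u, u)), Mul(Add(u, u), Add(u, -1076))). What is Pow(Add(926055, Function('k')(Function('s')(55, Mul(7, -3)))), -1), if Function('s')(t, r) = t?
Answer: Rational(1, 819795) ≈ 1.2198e-6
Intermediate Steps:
Function('k')(u) = Add(Mul(2, Pow(u, 2)), Mul(2, u, Add(-1076, u))) (Function('k')(u) = Add(Add(Pow(u, 2), Pow(u, 2)), Mul(Mul(2, u), Add(-1076, u))) = Add(Mul(2, Pow(u, 2)), Mul(2, u, Add(-1076, u))))
Pow(Add(926055, Function('k')(Function('s')(55, Mul(7, -3)))), -1) = Pow(Add(926055, Mul(4, 55, Add(-538, 55))), -1) = Pow(Add(926055, Mul(4, 55, -483)), -1) = Pow(Add(926055, -106260), -1) = Pow(819795, -1) = Rational(1, 819795)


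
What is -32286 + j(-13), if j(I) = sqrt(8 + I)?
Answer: -32286 + I*sqrt(5) ≈ -32286.0 + 2.2361*I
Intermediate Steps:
-32286 + j(-13) = -32286 + sqrt(8 - 13) = -32286 + sqrt(-5) = -32286 + I*sqrt(5)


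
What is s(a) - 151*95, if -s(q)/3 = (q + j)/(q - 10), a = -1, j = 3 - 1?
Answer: -157792/11 ≈ -14345.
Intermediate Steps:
j = 2
s(q) = -3*(2 + q)/(-10 + q) (s(q) = -3*(q + 2)/(q - 10) = -3*(2 + q)/(-10 + q))
s(a) - 151*95 = 3*(-2 - 1*(-1))/(-10 - 1) - 151*95 = 3*(-2 + 1)/(-11) - 14345 = 3*(-1/11)*(-1) - 14345 = 3/11 - 14345 = -157792/11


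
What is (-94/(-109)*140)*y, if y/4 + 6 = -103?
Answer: -52640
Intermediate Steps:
y = -436 (y = -24 + 4*(-103) = -24 - 412 = -436)
(-94/(-109)*140)*y = (-94/(-109)*140)*(-436) = (-94*(-1/109)*140)*(-436) = ((94/109)*140)*(-436) = (13160/109)*(-436) = -52640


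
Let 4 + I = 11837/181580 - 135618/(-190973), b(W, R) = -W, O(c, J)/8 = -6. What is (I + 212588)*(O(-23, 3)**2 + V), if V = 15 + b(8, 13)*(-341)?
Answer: 5315050624705999121/4953839620 ≈ 1.0729e+9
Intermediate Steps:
O(c, J) = -48 (O(c, J) = 8*(-6) = -48)
V = 2743 (V = 15 - 1*8*(-341) = 15 - 8*(-341) = 15 + 2728 = 2743)
I = -15974492217/4953839620 (I = -4 + (11837/181580 - 135618/(-190973)) = -4 + (11837*(1/181580) - 135618*(-1/190973)) = -4 + (1691/25940 + 135618/190973) = -4 + 3840866263/4953839620 = -15974492217/4953839620 ≈ -3.2247)
(I + 212588)*(O(-23, 3)**2 + V) = (-15974492217/4953839620 + 212588)*((-48)**2 + 2743) = 1053110882644343*(2304 + 2743)/4953839620 = (1053110882644343/4953839620)*5047 = 5315050624705999121/4953839620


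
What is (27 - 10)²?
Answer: 289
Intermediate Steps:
(27 - 10)² = 17² = 289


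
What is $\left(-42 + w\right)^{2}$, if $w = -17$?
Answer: $3481$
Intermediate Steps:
$\left(-42 + w\right)^{2} = \left(-42 - 17\right)^{2} = \left(-59\right)^{2} = 3481$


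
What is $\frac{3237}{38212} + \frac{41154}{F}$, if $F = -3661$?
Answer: $- \frac{1560725991}{139894132} \approx -11.156$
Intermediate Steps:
$\frac{3237}{38212} + \frac{41154}{F} = \frac{3237}{38212} + \frac{41154}{-3661} = 3237 \cdot \frac{1}{38212} + 41154 \left(- \frac{1}{3661}\right) = \frac{3237}{38212} - \frac{41154}{3661} = - \frac{1560725991}{139894132}$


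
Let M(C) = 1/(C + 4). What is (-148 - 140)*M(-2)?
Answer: -144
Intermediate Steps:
M(C) = 1/(4 + C)
(-148 - 140)*M(-2) = (-148 - 140)/(4 - 2) = -288/2 = -288*½ = -144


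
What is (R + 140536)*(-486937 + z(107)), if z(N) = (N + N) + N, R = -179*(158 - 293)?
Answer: -80146141816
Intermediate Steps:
R = 24165 (R = -179*(-135) = 24165)
z(N) = 3*N (z(N) = 2*N + N = 3*N)
(R + 140536)*(-486937 + z(107)) = (24165 + 140536)*(-486937 + 3*107) = 164701*(-486937 + 321) = 164701*(-486616) = -80146141816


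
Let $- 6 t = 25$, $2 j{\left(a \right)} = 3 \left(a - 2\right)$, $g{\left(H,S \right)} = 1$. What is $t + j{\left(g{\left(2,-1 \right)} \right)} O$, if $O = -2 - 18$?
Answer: $\frac{155}{6} \approx 25.833$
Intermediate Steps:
$j{\left(a \right)} = -3 + \frac{3 a}{2}$ ($j{\left(a \right)} = \frac{3 \left(a - 2\right)}{2} = \frac{3 \left(-2 + a\right)}{2} = \frac{-6 + 3 a}{2} = -3 + \frac{3 a}{2}$)
$t = - \frac{25}{6}$ ($t = \left(- \frac{1}{6}\right) 25 = - \frac{25}{6} \approx -4.1667$)
$O = -20$ ($O = -2 - 18 = -20$)
$t + j{\left(g{\left(2,-1 \right)} \right)} O = - \frac{25}{6} + \left(-3 + \frac{3}{2} \cdot 1\right) \left(-20\right) = - \frac{25}{6} + \left(-3 + \frac{3}{2}\right) \left(-20\right) = - \frac{25}{6} - -30 = - \frac{25}{6} + 30 = \frac{155}{6}$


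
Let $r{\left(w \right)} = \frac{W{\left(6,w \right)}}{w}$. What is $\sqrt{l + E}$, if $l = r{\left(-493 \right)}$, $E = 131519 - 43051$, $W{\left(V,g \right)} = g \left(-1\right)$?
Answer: $\sqrt{88467} \approx 297.43$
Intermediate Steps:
$W{\left(V,g \right)} = - g$
$E = 88468$
$r{\left(w \right)} = -1$ ($r{\left(w \right)} = \frac{\left(-1\right) w}{w} = -1$)
$l = -1$
$\sqrt{l + E} = \sqrt{-1 + 88468} = \sqrt{88467}$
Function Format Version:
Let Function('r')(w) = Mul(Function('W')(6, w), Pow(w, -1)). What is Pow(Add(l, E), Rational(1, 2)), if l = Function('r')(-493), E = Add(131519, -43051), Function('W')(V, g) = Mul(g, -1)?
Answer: Pow(88467, Rational(1, 2)) ≈ 297.43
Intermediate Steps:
Function('W')(V, g) = Mul(-1, g)
E = 88468
Function('r')(w) = -1 (Function('r')(w) = Mul(Mul(-1, w), Pow(w, -1)) = -1)
l = -1
Pow(Add(l, E), Rational(1, 2)) = Pow(Add(-1, 88468), Rational(1, 2)) = Pow(88467, Rational(1, 2))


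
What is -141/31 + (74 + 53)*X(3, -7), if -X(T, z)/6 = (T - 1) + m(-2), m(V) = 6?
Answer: -189117/31 ≈ -6100.5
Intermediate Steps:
X(T, z) = -30 - 6*T (X(T, z) = -6*((T - 1) + 6) = -6*((-1 + T) + 6) = -6*(5 + T) = -30 - 6*T)
-141/31 + (74 + 53)*X(3, -7) = -141/31 + (74 + 53)*(-30 - 6*3) = -141*1/31 + 127*(-30 - 18) = -141/31 + 127*(-48) = -141/31 - 6096 = -189117/31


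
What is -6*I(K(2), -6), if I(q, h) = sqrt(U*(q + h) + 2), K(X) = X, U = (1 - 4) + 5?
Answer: -6*I*sqrt(6) ≈ -14.697*I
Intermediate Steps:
U = 2 (U = -3 + 5 = 2)
I(q, h) = sqrt(2 + 2*h + 2*q) (I(q, h) = sqrt(2*(q + h) + 2) = sqrt(2*(h + q) + 2) = sqrt((2*h + 2*q) + 2) = sqrt(2 + 2*h + 2*q))
-6*I(K(2), -6) = -6*sqrt(2 + 2*(-6) + 2*2) = -6*sqrt(2 - 12 + 4) = -6*I*sqrt(6)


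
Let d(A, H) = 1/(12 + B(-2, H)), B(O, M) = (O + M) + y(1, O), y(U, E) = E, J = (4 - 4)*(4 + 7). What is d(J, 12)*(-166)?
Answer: -83/10 ≈ -8.3000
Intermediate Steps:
J = 0 (J = 0*11 = 0)
B(O, M) = M + 2*O (B(O, M) = (O + M) + O = (M + O) + O = M + 2*O)
d(A, H) = 1/(8 + H) (d(A, H) = 1/(12 + (H + 2*(-2))) = 1/(12 + (H - 4)) = 1/(12 + (-4 + H)) = 1/(8 + H))
d(J, 12)*(-166) = -166/(8 + 12) = -166/20 = (1/20)*(-166) = -83/10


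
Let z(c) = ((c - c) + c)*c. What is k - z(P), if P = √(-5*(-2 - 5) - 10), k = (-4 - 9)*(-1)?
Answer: -12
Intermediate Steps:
k = 13 (k = -13*(-1) = 13)
P = 5 (P = √(-5*(-7) - 10) = √(35 - 10) = √25 = 5)
z(c) = c² (z(c) = (0 + c)*c = c*c = c²)
k - z(P) = 13 - 1*5² = 13 - 1*25 = 13 - 25 = -12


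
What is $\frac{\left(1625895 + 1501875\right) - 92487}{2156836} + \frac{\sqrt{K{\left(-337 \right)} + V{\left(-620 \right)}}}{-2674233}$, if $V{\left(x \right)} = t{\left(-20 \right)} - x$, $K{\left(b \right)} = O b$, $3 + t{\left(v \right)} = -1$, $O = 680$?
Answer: $\frac{3035283}{2156836} - \frac{8 i \sqrt{3571}}{2674233} \approx 1.4073 - 0.00017877 i$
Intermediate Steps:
$t{\left(v \right)} = -4$ ($t{\left(v \right)} = -3 - 1 = -4$)
$K{\left(b \right)} = 680 b$
$V{\left(x \right)} = -4 - x$
$\frac{\left(1625895 + 1501875\right) - 92487}{2156836} + \frac{\sqrt{K{\left(-337 \right)} + V{\left(-620 \right)}}}{-2674233} = \frac{\left(1625895 + 1501875\right) - 92487}{2156836} + \frac{\sqrt{680 \left(-337\right) - -616}}{-2674233} = \left(3127770 - 92487\right) \frac{1}{2156836} + \sqrt{-229160 + \left(-4 + 620\right)} \left(- \frac{1}{2674233}\right) = 3035283 \cdot \frac{1}{2156836} + \sqrt{-229160 + 616} \left(- \frac{1}{2674233}\right) = \frac{3035283}{2156836} + \sqrt{-228544} \left(- \frac{1}{2674233}\right) = \frac{3035283}{2156836} + 8 i \sqrt{3571} \left(- \frac{1}{2674233}\right) = \frac{3035283}{2156836} - \frac{8 i \sqrt{3571}}{2674233}$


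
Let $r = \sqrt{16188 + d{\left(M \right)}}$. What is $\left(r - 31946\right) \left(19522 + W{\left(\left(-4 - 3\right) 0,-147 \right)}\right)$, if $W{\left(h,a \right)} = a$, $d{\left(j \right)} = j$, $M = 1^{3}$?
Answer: $-618953750 + 19375 \sqrt{16189} \approx -6.1649 \cdot 10^{8}$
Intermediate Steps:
$M = 1$
$r = \sqrt{16189}$ ($r = \sqrt{16188 + 1} = \sqrt{16189} \approx 127.24$)
$\left(r - 31946\right) \left(19522 + W{\left(\left(-4 - 3\right) 0,-147 \right)}\right) = \left(\sqrt{16189} - 31946\right) \left(19522 - 147\right) = \left(-31946 + \sqrt{16189}\right) 19375 = -618953750 + 19375 \sqrt{16189}$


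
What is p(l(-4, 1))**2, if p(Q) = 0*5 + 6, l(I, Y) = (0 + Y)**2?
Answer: 36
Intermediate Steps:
l(I, Y) = Y**2
p(Q) = 6 (p(Q) = 0 + 6 = 6)
p(l(-4, 1))**2 = 6**2 = 36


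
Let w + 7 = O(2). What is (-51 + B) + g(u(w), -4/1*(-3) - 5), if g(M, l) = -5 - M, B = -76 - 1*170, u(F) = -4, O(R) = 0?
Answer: -298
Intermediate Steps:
w = -7 (w = -7 + 0 = -7)
B = -246 (B = -76 - 170 = -246)
(-51 + B) + g(u(w), -4/1*(-3) - 5) = (-51 - 246) + (-5 - 1*(-4)) = -297 + (-5 + 4) = -297 - 1 = -298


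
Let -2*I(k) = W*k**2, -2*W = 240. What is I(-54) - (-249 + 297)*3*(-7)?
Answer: 175968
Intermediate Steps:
W = -120 (W = -1/2*240 = -120)
I(k) = 60*k**2 (I(k) = -(-60)*k**2 = 60*k**2)
I(-54) - (-249 + 297)*3*(-7) = 60*(-54)**2 - (-249 + 297)*3*(-7) = 60*2916 - 48*(-21) = 174960 - 1*(-1008) = 174960 + 1008 = 175968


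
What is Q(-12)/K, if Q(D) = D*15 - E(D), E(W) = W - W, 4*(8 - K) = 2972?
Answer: 12/49 ≈ 0.24490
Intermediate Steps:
K = -735 (K = 8 - 1/4*2972 = 8 - 743 = -735)
E(W) = 0
Q(D) = 15*D (Q(D) = D*15 - 1*0 = 15*D + 0 = 15*D)
Q(-12)/K = (15*(-12))/(-735) = -180*(-1/735) = 12/49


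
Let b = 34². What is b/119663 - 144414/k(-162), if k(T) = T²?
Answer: -56374753/10262862 ≈ -5.4931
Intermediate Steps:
b = 1156
b/119663 - 144414/k(-162) = 1156/119663 - 144414/((-162)²) = 1156*(1/119663) - 144414/26244 = 68/7039 - 144414*1/26244 = 68/7039 - 8023/1458 = -56374753/10262862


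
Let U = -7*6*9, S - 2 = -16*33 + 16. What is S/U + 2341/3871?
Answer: 68074/34839 ≈ 1.9540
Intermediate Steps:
S = -510 (S = 2 + (-16*33 + 16) = 2 + (-528 + 16) = 2 - 512 = -510)
U = -378 (U = -42*9 = -378)
S/U + 2341/3871 = -510/(-378) + 2341/3871 = -510*(-1/378) + 2341*(1/3871) = 85/63 + 2341/3871 = 68074/34839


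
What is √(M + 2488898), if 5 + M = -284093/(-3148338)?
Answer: √24669988358804743326/3148338 ≈ 1577.6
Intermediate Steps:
M = -15457597/3148338 (M = -5 - 284093/(-3148338) = -5 - 284093*(-1/3148338) = -5 + 284093/3148338 = -15457597/3148338 ≈ -4.9098)
√(M + 2488898) = √(-15457597/3148338 + 2488898) = √(7835876693927/3148338) = √24669988358804743326/3148338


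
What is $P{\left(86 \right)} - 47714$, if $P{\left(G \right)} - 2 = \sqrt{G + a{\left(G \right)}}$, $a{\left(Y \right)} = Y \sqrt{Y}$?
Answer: $-47712 + \sqrt{86 + 86 \sqrt{86}} \approx -47682.0$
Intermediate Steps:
$a{\left(Y \right)} = Y^{\frac{3}{2}}$
$P{\left(G \right)} = 2 + \sqrt{G + G^{\frac{3}{2}}}$
$P{\left(86 \right)} - 47714 = \left(2 + \sqrt{86 + 86^{\frac{3}{2}}}\right) - 47714 = \left(2 + \sqrt{86 + 86 \sqrt{86}}\right) - 47714 = -47712 + \sqrt{86 + 86 \sqrt{86}}$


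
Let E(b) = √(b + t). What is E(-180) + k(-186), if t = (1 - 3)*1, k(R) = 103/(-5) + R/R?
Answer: -98/5 + I*√182 ≈ -19.6 + 13.491*I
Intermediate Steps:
k(R) = -98/5 (k(R) = 103*(-⅕) + 1 = -103/5 + 1 = -98/5)
t = -2 (t = -2*1 = -2)
E(b) = √(-2 + b) (E(b) = √(b - 2) = √(-2 + b))
E(-180) + k(-186) = √(-2 - 180) - 98/5 = √(-182) - 98/5 = I*√182 - 98/5 = -98/5 + I*√182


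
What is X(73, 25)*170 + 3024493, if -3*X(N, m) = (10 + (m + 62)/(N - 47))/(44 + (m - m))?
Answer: 5190000493/1716 ≈ 3.0245e+6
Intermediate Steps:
X(N, m) = -5/66 - (62 + m)/(132*(-47 + N)) (X(N, m) = -(10 + (m + 62)/(N - 47))/(3*(44 + (m - m))) = -(10 + (62 + m)/(-47 + N))/(3*(44 + 0)) = -(10 + (62 + m)/(-47 + N))/(3*44) = -(5/22 + (62 + m)/(44*(-47 + N)))/3 = -5/66 - (62 + m)/(132*(-47 + N)))
X(73, 25)*170 + 3024493 = ((408 - 1*25 - 10*73)/(132*(-47 + 73)))*170 + 3024493 = ((1/132)*(408 - 25 - 730)/26)*170 + 3024493 = ((1/132)*(1/26)*(-347))*170 + 3024493 = -347/3432*170 + 3024493 = -29495/1716 + 3024493 = 5190000493/1716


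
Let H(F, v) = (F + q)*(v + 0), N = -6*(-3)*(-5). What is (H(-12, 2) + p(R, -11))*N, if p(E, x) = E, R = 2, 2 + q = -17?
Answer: 5400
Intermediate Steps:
q = -19 (q = -2 - 17 = -19)
N = -90 (N = 18*(-5) = -90)
H(F, v) = v*(-19 + F) (H(F, v) = (F - 19)*(v + 0) = (-19 + F)*v = v*(-19 + F))
(H(-12, 2) + p(R, -11))*N = (2*(-19 - 12) + 2)*(-90) = (2*(-31) + 2)*(-90) = (-62 + 2)*(-90) = -60*(-90) = 5400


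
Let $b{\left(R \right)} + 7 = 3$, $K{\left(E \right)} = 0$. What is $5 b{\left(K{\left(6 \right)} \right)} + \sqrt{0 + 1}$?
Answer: $-19$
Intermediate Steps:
$b{\left(R \right)} = -4$ ($b{\left(R \right)} = -7 + 3 = -4$)
$5 b{\left(K{\left(6 \right)} \right)} + \sqrt{0 + 1} = 5 \left(-4\right) + \sqrt{0 + 1} = -20 + \sqrt{1} = -20 + 1 = -19$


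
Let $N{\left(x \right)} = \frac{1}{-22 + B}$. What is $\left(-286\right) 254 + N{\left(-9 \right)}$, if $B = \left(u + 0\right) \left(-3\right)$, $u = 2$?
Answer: $- \frac{2034033}{28} \approx -72644.0$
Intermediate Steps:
$B = -6$ ($B = \left(2 + 0\right) \left(-3\right) = 2 \left(-3\right) = -6$)
$N{\left(x \right)} = - \frac{1}{28}$ ($N{\left(x \right)} = \frac{1}{-22 - 6} = \frac{1}{-28} = - \frac{1}{28}$)
$\left(-286\right) 254 + N{\left(-9 \right)} = \left(-286\right) 254 - \frac{1}{28} = -72644 - \frac{1}{28} = - \frac{2034033}{28}$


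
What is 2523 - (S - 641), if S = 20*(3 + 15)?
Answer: 2804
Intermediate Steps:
S = 360 (S = 20*18 = 360)
2523 - (S - 641) = 2523 - (360 - 641) = 2523 - 1*(-281) = 2523 + 281 = 2804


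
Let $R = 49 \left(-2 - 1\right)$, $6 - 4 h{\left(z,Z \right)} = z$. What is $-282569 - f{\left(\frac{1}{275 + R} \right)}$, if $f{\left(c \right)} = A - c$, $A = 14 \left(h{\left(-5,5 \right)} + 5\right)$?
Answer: $- \frac{36182719}{128} \approx -2.8268 \cdot 10^{5}$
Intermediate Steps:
$h{\left(z,Z \right)} = \frac{3}{2} - \frac{z}{4}$
$A = \frac{217}{2}$ ($A = 14 \left(\left(\frac{3}{2} - - \frac{5}{4}\right) + 5\right) = 14 \left(\left(\frac{3}{2} + \frac{5}{4}\right) + 5\right) = 14 \left(\frac{11}{4} + 5\right) = 14 \cdot \frac{31}{4} = \frac{217}{2} \approx 108.5$)
$R = -147$ ($R = 49 \left(-2 - 1\right) = 49 \left(-3\right) = -147$)
$f{\left(c \right)} = \frac{217}{2} - c$
$-282569 - f{\left(\frac{1}{275 + R} \right)} = -282569 - \left(\frac{217}{2} - \frac{1}{275 - 147}\right) = -282569 - \left(\frac{217}{2} - \frac{1}{128}\right) = -282569 - \frac{13887}{128} = - \frac{36182719}{128}$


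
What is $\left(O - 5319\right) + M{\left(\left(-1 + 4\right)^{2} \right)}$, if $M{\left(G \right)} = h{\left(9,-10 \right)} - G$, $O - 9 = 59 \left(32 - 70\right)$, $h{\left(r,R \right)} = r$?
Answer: $-7552$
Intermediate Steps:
$O = -2233$ ($O = 9 + 59 \left(32 - 70\right) = 9 + 59 \left(-38\right) = 9 - 2242 = -2233$)
$M{\left(G \right)} = 9 - G$
$\left(O - 5319\right) + M{\left(\left(-1 + 4\right)^{2} \right)} = \left(-2233 - 5319\right) + \left(9 - \left(-1 + 4\right)^{2}\right) = \left(-2233 - 5319\right) + \left(9 - 3^{2}\right) = -7552 + \left(9 - 9\right) = -7552 + 0 = -7552$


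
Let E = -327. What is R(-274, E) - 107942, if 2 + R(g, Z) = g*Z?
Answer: -18346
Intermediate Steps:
R(g, Z) = -2 + Z*g (R(g, Z) = -2 + g*Z = -2 + Z*g)
R(-274, E) - 107942 = (-2 - 327*(-274)) - 107942 = (-2 + 89598) - 107942 = 89596 - 107942 = -18346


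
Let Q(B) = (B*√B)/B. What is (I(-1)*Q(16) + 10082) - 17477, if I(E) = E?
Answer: -7399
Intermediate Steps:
Q(B) = √B (Q(B) = B^(3/2)/B = √B)
(I(-1)*Q(16) + 10082) - 17477 = (-√16 + 10082) - 17477 = (-1*4 + 10082) - 17477 = (-4 + 10082) - 17477 = 10078 - 17477 = -7399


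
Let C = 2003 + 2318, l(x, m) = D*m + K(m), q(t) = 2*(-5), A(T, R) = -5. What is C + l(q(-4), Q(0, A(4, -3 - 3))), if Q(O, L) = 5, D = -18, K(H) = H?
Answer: 4236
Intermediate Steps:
q(t) = -10
l(x, m) = -17*m (l(x, m) = -18*m + m = -17*m)
C = 4321
C + l(q(-4), Q(0, A(4, -3 - 3))) = 4321 - 17*5 = 4321 - 85 = 4236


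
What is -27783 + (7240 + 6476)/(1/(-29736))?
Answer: -407886759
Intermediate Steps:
-27783 + (7240 + 6476)/(1/(-29736)) = -27783 + 13716/(-1/29736) = -27783 + 13716*(-29736) = -27783 - 407858976 = -407886759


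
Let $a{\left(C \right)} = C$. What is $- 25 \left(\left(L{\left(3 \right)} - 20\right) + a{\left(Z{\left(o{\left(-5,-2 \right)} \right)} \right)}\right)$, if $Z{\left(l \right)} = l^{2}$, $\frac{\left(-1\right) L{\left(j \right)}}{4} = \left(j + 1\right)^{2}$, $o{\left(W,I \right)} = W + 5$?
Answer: $2100$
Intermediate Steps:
$o{\left(W,I \right)} = 5 + W$
$L{\left(j \right)} = - 4 \left(1 + j\right)^{2}$ ($L{\left(j \right)} = - 4 \left(j + 1\right)^{2} = - 4 \left(1 + j\right)^{2}$)
$- 25 \left(\left(L{\left(3 \right)} - 20\right) + a{\left(Z{\left(o{\left(-5,-2 \right)} \right)} \right)}\right) = - 25 \left(\left(- 4 \left(1 + 3\right)^{2} - 20\right) + \left(5 - 5\right)^{2}\right) = - 25 \left(\left(- 4 \cdot 4^{2} - 20\right) + 0^{2}\right) = - 25 \left(\left(\left(-4\right) 16 - 20\right) + 0\right) = - 25 \left(\left(-64 - 20\right) + 0\right) = - 25 \left(-84 + 0\right) = \left(-25\right) \left(-84\right) = 2100$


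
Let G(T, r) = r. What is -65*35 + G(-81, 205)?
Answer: -2070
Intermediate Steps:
-65*35 + G(-81, 205) = -65*35 + 205 = -2275 + 205 = -2070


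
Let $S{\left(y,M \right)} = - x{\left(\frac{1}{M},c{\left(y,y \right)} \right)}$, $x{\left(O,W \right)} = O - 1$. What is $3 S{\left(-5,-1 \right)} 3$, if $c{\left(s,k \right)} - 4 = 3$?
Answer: $18$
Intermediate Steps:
$c{\left(s,k \right)} = 7$ ($c{\left(s,k \right)} = 4 + 3 = 7$)
$x{\left(O,W \right)} = -1 + O$
$S{\left(y,M \right)} = 1 - \frac{1}{M}$ ($S{\left(y,M \right)} = - (-1 + \frac{1}{M}) = 1 - \frac{1}{M}$)
$3 S{\left(-5,-1 \right)} 3 = 3 \frac{-1 - 1}{-1} \cdot 3 = 3 \left(\left(-1\right) \left(-2\right)\right) 3 = 3 \cdot 2 \cdot 3 = 6 \cdot 3 = 18$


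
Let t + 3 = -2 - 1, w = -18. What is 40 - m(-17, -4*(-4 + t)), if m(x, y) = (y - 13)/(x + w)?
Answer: 1427/35 ≈ 40.771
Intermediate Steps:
t = -6 (t = -3 + (-2 - 1) = -3 - 3 = -6)
m(x, y) = (-13 + y)/(-18 + x) (m(x, y) = (y - 13)/(x - 18) = (-13 + y)/(-18 + x))
40 - m(-17, -4*(-4 + t)) = 40 - (-13 - 4*(-4 - 6))/(-18 - 17) = 40 - (-13 - 4*(-10))/(-35) = 40 - (-1)*(-13 + 40)/35 = 40 - (-1)*27/35 = 40 - 1*(-27/35) = 40 + 27/35 = 1427/35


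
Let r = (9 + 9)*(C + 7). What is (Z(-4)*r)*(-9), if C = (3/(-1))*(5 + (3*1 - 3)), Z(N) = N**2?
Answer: 20736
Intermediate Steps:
C = -15 (C = (3*(-1))*(5 + (3 - 3)) = -3*(5 + 0) = -3*5 = -15)
r = -144 (r = (9 + 9)*(-15 + 7) = 18*(-8) = -144)
(Z(-4)*r)*(-9) = ((-4)**2*(-144))*(-9) = (16*(-144))*(-9) = -2304*(-9) = 20736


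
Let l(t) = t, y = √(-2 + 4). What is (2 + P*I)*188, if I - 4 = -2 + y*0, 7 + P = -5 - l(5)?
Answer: -6016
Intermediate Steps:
y = √2 ≈ 1.4142
P = -17 (P = -7 + (-5 - 1*5) = -7 + (-5 - 5) = -7 - 10 = -17)
I = 2 (I = 4 + (-2 + √2*0) = 4 + (-2 + 0) = 4 - 2 = 2)
(2 + P*I)*188 = (2 - 17*2)*188 = (2 - 34)*188 = -32*188 = -6016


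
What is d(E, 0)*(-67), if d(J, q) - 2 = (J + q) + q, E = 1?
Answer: -201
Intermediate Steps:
d(J, q) = 2 + J + 2*q (d(J, q) = 2 + ((J + q) + q) = 2 + (J + 2*q) = 2 + J + 2*q)
d(E, 0)*(-67) = (2 + 1 + 2*0)*(-67) = (2 + 1 + 0)*(-67) = 3*(-67) = -201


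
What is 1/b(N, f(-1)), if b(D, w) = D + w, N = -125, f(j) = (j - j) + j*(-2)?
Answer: -1/123 ≈ -0.0081301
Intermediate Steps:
f(j) = -2*j (f(j) = 0 - 2*j = -2*j)
1/b(N, f(-1)) = 1/(-125 - 2*(-1)) = 1/(-125 + 2) = 1/(-123) = -1/123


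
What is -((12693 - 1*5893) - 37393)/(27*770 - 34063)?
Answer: -30593/13273 ≈ -2.3049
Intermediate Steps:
-((12693 - 1*5893) - 37393)/(27*770 - 34063) = -((12693 - 5893) - 37393)/(20790 - 34063) = -(6800 - 37393)/(-13273) = -(-30593)*(-1)/13273 = -1*30593/13273 = -30593/13273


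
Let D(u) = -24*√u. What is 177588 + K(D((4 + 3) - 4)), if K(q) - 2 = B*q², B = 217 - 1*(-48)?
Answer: 635510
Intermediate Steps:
B = 265 (B = 217 + 48 = 265)
K(q) = 2 + 265*q²
177588 + K(D((4 + 3) - 4)) = 177588 + (2 + 265*(-24*√((4 + 3) - 4))²) = 177588 + (2 + 265*(-24*√(7 - 4))²) = 177588 + (2 + 265*(-24*√3)²) = 177588 + (2 + 265*1728) = 177588 + (2 + 457920) = 177588 + 457922 = 635510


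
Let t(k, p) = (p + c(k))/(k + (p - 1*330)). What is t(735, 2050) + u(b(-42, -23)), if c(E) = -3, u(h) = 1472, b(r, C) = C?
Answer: 3615807/2455 ≈ 1472.8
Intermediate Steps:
t(k, p) = (-3 + p)/(-330 + k + p) (t(k, p) = (p - 3)/(k + (p - 1*330)) = (-3 + p)/(k + (p - 330)) = (-3 + p)/(k + (-330 + p)) = (-3 + p)/(-330 + k + p))
t(735, 2050) + u(b(-42, -23)) = (-3 + 2050)/(-330 + 735 + 2050) + 1472 = 2047/2455 + 1472 = 3615807/2455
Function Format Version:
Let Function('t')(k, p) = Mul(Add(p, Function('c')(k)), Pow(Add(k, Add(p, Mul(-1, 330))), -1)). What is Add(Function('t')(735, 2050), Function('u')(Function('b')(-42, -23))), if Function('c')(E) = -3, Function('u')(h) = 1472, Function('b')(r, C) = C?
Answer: Rational(3615807, 2455) ≈ 1472.8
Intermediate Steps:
Function('t')(k, p) = Mul(Pow(Add(-330, k, p), -1), Add(-3, p)) (Function('t')(k, p) = Mul(Add(p, -3), Pow(Add(k, Add(p, Mul(-1, 330))), -1)) = Mul(Add(-3, p), Pow(Add(k, Add(p, -330)), -1)) = Mul(Add(-3, p), Pow(Add(k, Add(-330, p)), -1)) = Mul(Add(-3, p), Pow(Add(-330, k, p), -1)) = Mul(Pow(Add(-330, k, p), -1), Add(-3, p)))
Add(Function('t')(735, 2050), Function('u')(Function('b')(-42, -23))) = Add(Mul(Pow(Add(-330, 735, 2050), -1), Add(-3, 2050)), 1472) = Add(Mul(Pow(2455, -1), 2047), 1472) = Add(Mul(Rational(1, 2455), 2047), 1472) = Add(Rational(2047, 2455), 1472) = Rational(3615807, 2455)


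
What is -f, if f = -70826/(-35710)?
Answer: -35413/17855 ≈ -1.9834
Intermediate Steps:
f = 35413/17855 (f = -70826*(-1/35710) = 35413/17855 ≈ 1.9834)
-f = -1*35413/17855 = -35413/17855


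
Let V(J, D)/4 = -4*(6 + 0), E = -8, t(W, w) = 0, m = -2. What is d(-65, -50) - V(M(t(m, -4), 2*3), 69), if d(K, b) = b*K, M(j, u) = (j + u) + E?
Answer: 3346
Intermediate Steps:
M(j, u) = -8 + j + u (M(j, u) = (j + u) - 8 = -8 + j + u)
d(K, b) = K*b
V(J, D) = -96 (V(J, D) = 4*(-4*(6 + 0)) = 4*(-4*6) = 4*(-24) = -96)
d(-65, -50) - V(M(t(m, -4), 2*3), 69) = -65*(-50) - 1*(-96) = 3250 + 96 = 3346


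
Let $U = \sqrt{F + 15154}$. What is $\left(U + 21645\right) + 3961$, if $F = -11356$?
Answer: $25606 + 3 \sqrt{422} \approx 25668.0$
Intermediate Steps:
$U = 3 \sqrt{422}$ ($U = \sqrt{-11356 + 15154} = \sqrt{3798} = 3 \sqrt{422} \approx 61.628$)
$\left(U + 21645\right) + 3961 = \left(3 \sqrt{422} + 21645\right) + 3961 = \left(21645 + 3 \sqrt{422}\right) + 3961 = 25606 + 3 \sqrt{422}$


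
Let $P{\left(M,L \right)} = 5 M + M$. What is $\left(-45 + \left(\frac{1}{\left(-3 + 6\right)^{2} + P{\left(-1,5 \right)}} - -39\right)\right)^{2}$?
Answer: $\frac{289}{9} \approx 32.111$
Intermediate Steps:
$P{\left(M,L \right)} = 6 M$
$\left(-45 + \left(\frac{1}{\left(-3 + 6\right)^{2} + P{\left(-1,5 \right)}} - -39\right)\right)^{2} = \left(-45 + \left(\frac{1}{\left(-3 + 6\right)^{2} + 6 \left(-1\right)} - -39\right)\right)^{2} = \left(-45 + \left(\frac{1}{3^{2} - 6} + 39\right)\right)^{2} = \left(-45 + \left(\frac{1}{9 - 6} + 39\right)\right)^{2} = \left(-45 + \left(\frac{1}{3} + 39\right)\right)^{2} = \left(-45 + \frac{118}{3}\right)^{2} = \left(- \frac{17}{3}\right)^{2} = \frac{289}{9}$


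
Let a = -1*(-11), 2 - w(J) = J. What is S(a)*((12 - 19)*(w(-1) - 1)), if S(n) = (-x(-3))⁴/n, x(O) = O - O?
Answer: 0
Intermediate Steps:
x(O) = 0
w(J) = 2 - J
a = 11
S(n) = 0 (S(n) = (-1*0)⁴/n = 0⁴/n = 0/n = 0)
S(a)*((12 - 19)*(w(-1) - 1)) = 0*((12 - 19)*((2 - 1*(-1)) - 1)) = 0*(-7*((2 + 1) - 1)) = 0*(-7*(3 - 1)) = 0*(-7*2) = 0*(-14) = 0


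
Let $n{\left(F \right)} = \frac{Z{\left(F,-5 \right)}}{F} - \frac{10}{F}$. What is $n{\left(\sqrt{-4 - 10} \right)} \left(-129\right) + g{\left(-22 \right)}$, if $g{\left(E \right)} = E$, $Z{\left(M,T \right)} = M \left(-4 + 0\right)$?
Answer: $494 - \frac{645 i \sqrt{14}}{7} \approx 494.0 - 344.77 i$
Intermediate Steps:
$Z{\left(M,T \right)} = - 4 M$ ($Z{\left(M,T \right)} = M \left(-4\right) = - 4 M$)
$n{\left(F \right)} = -4 - \frac{10}{F}$ ($n{\left(F \right)} = \frac{\left(-4\right) F}{F} - \frac{10}{F} = -4 - \frac{10}{F}$)
$n{\left(\sqrt{-4 - 10} \right)} \left(-129\right) + g{\left(-22 \right)} = \left(-4 - \frac{10}{\sqrt{-4 - 10}}\right) \left(-129\right) - 22 = \left(-4 - \frac{10}{\sqrt{-14}}\right) \left(-129\right) - 22 = \left(-4 - \frac{10}{i \sqrt{14}}\right) \left(-129\right) - 22 = \left(-4 - 10 \left(- \frac{i \sqrt{14}}{14}\right)\right) \left(-129\right) - 22 = \left(-4 + \frac{5 i \sqrt{14}}{7}\right) \left(-129\right) - 22 = \left(516 - \frac{645 i \sqrt{14}}{7}\right) - 22 = 494 - \frac{645 i \sqrt{14}}{7}$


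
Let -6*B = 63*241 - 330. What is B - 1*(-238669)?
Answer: 472387/2 ≈ 2.3619e+5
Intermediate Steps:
B = -4951/2 (B = -(63*241 - 330)/6 = -(15183 - 330)/6 = -1/6*14853 = -4951/2 ≈ -2475.5)
B - 1*(-238669) = -4951/2 - 1*(-238669) = -4951/2 + 238669 = 472387/2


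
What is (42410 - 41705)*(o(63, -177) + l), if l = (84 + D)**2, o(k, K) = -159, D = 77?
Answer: 18162210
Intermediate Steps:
l = 25921 (l = (84 + 77)**2 = 161**2 = 25921)
(42410 - 41705)*(o(63, -177) + l) = (42410 - 41705)*(-159 + 25921) = 705*25762 = 18162210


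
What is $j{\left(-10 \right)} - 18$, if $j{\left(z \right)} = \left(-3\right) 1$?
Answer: $-21$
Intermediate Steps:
$j{\left(z \right)} = -3$
$j{\left(-10 \right)} - 18 = -3 - 18 = -21$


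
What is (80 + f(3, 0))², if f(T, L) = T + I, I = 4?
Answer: 7569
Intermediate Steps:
f(T, L) = 4 + T (f(T, L) = T + 4 = 4 + T)
(80 + f(3, 0))² = (80 + (4 + 3))² = (80 + 7)² = 87² = 7569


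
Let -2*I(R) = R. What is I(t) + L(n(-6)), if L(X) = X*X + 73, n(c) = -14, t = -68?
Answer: 303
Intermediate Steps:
L(X) = 73 + X² (L(X) = X² + 73 = 73 + X²)
I(R) = -R/2
I(t) + L(n(-6)) = -½*(-68) + (73 + (-14)²) = 34 + (73 + 196) = 34 + 269 = 303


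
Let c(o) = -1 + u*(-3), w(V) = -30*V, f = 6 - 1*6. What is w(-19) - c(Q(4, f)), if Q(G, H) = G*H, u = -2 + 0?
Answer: 565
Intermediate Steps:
f = 0 (f = 6 - 6 = 0)
u = -2
w(V) = -30*V (w(V) = -15*2*V = -30*V)
c(o) = 5 (c(o) = -1 - 2*(-3) = -1 + 6 = 5)
w(-19) - c(Q(4, f)) = -30*(-19) - 1*5 = 570 - 5 = 565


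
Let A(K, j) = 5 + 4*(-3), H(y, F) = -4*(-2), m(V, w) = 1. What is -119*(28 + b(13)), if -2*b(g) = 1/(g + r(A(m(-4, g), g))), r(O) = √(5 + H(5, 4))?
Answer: -79849/24 - 119*√13/312 ≈ -3328.4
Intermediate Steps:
H(y, F) = 8
A(K, j) = -7 (A(K, j) = 5 - 12 = -7)
r(O) = √13 (r(O) = √(5 + 8) = √13)
b(g) = -1/(2*(g + √13))
-119*(28 + b(13)) = -119*(28 - 1/(2*13 + 2*√13)) = -119*(28 - 1/(26 + 2*√13)) = -3332 + 119/(26 + 2*√13)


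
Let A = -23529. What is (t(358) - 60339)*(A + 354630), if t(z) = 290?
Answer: -19882283949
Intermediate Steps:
(t(358) - 60339)*(A + 354630) = (290 - 60339)*(-23529 + 354630) = -60049*331101 = -19882283949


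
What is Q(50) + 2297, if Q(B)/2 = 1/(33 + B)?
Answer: 190653/83 ≈ 2297.0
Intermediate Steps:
Q(B) = 2/(33 + B)
Q(50) + 2297 = 2/(33 + 50) + 2297 = 2/83 + 2297 = 190653/83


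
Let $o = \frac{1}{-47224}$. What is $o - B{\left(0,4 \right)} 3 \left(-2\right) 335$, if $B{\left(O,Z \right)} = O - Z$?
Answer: $- \frac{379680961}{47224} \approx -8040.0$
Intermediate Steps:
$o = - \frac{1}{47224} \approx -2.1176 \cdot 10^{-5}$
$o - B{\left(0,4 \right)} 3 \left(-2\right) 335 = - \frac{1}{47224} - \left(0 - 4\right) 3 \left(-2\right) 335 = - \frac{1}{47224} - \left(-4\right) 3 \left(-2\right) 335 = - \frac{1}{47224} - \left(-12\right) \left(-2\right) 335 = - \frac{1}{47224} - 24 \cdot 335 = - \frac{1}{47224} - 8040 = - \frac{379680961}{47224}$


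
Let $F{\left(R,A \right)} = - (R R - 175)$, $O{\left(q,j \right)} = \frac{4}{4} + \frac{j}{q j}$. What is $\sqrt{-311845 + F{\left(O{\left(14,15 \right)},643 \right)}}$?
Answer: $\frac{3 i \sqrt{6787505}}{14} \approx 558.28 i$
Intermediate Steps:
$O{\left(q,j \right)} = 1 + \frac{1}{q}$ ($O{\left(q,j \right)} = 4 \cdot \frac{1}{4} + \frac{j}{j q} = 1 + j \frac{1}{j q} = 1 + \frac{1}{q}$)
$F{\left(R,A \right)} = 175 - R^{2}$ ($F{\left(R,A \right)} = - (R^{2} - 175) = - (-175 + R^{2}) = 175 - R^{2}$)
$\sqrt{-311845 + F{\left(O{\left(14,15 \right)},643 \right)}} = \sqrt{-311845 + \left(175 - \left(\frac{1 + 14}{14}\right)^{2}\right)} = \sqrt{-311845 + \left(175 - \left(\frac{1}{14} \cdot 15\right)^{2}\right)} = \sqrt{-311845 + \left(175 - \left(\frac{15}{14}\right)^{2}\right)} = \sqrt{-311845 + \left(175 - \frac{225}{196}\right)} = \sqrt{-311845 + \frac{34075}{196}} = \sqrt{- \frac{61087545}{196}} = \frac{3 i \sqrt{6787505}}{14}$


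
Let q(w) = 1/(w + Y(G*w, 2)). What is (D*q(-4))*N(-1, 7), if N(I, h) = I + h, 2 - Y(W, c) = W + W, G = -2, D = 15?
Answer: -5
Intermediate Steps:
Y(W, c) = 2 - 2*W (Y(W, c) = 2 - (W + W) = 2 - 2*W)
q(w) = 1/(2 + 5*w) (q(w) = 1/(w + (2 - (-4)*w)) = 1/(w + (2 + 4*w)) = 1/(2 + 5*w))
(D*q(-4))*N(-1, 7) = (15/(2 + 5*(-4)))*(-1 + 7) = (15/(2 - 20))*6 = (15/(-18))*6 = (15*(-1/18))*6 = -⅚*6 = -5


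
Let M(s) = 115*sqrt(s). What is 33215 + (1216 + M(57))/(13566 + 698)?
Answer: 59222497/1783 + 115*sqrt(57)/14264 ≈ 33215.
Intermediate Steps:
33215 + (1216 + M(57))/(13566 + 698) = 33215 + (1216 + 115*sqrt(57))/(13566 + 698) = 33215 + (1216 + 115*sqrt(57))/14264 = 33215 + (1216 + 115*sqrt(57))*(1/14264) = 33215 + (152/1783 + 115*sqrt(57)/14264) = 59222497/1783 + 115*sqrt(57)/14264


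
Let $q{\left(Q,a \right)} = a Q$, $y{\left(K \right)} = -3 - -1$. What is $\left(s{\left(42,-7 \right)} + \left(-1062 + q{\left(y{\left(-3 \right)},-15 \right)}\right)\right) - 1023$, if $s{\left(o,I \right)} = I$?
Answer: $-2062$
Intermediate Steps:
$y{\left(K \right)} = -2$ ($y{\left(K \right)} = -3 + 1 = -2$)
$q{\left(Q,a \right)} = Q a$
$\left(s{\left(42,-7 \right)} + \left(-1062 + q{\left(y{\left(-3 \right)},-15 \right)}\right)\right) - 1023 = \left(-7 - 1032\right) - 1023 = -1039 - 1023 = -2062$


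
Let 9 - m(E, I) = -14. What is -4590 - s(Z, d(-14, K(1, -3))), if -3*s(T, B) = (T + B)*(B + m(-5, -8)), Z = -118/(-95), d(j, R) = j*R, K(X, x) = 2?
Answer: -259088/57 ≈ -4545.4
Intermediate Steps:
m(E, I) = 23 (m(E, I) = 9 - 1*(-14) = 9 + 14 = 23)
d(j, R) = R*j
Z = 118/95 (Z = -118*(-1/95) = 118/95 ≈ 1.2421)
s(T, B) = -(23 + B)*(B + T)/3 (s(T, B) = -(T + B)*(B + 23)/3 = -(B + T)*(23 + B)/3 = -(23 + B)*(B + T)/3)
-4590 - s(Z, d(-14, K(1, -3))) = -4590 - (-46*(-14)/3 - 23/3*118/95 - (2*(-14))**2/3 - 1/3*2*(-14)*118/95) = -4590 - (-23/3*(-28) - 2714/285 - 1/3*(-28)**2 - 1/3*(-28)*118/95) = -4590 - (644/3 - 2714/285 - 1/3*784 + 3304/285) = -4590 - (644/3 - 2714/285 - 784/3 + 3304/285) = -4590 - 1*(-2542/57) = -4590 + 2542/57 = -259088/57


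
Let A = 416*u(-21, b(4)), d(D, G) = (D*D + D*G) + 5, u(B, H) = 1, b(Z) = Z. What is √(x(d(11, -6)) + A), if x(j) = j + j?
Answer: 2*√134 ≈ 23.152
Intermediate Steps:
d(D, G) = 5 + D² + D*G (d(D, G) = (D² + D*G) + 5 = 5 + D² + D*G)
x(j) = 2*j
A = 416 (A = 416*1 = 416)
√(x(d(11, -6)) + A) = √(2*(5 + 11² + 11*(-6)) + 416) = √(2*(5 + 121 - 66) + 416) = √(2*60 + 416) = √(120 + 416) = √536 = 2*√134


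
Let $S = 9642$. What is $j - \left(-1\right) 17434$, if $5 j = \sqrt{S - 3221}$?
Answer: $17434 + \frac{\sqrt{6421}}{5} \approx 17450.0$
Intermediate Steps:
$j = \frac{\sqrt{6421}}{5}$ ($j = \frac{\sqrt{9642 - 3221}}{5} = \frac{\sqrt{6421}}{5} \approx 16.026$)
$j - \left(-1\right) 17434 = \frac{\sqrt{6421}}{5} - \left(-1\right) 17434 = \frac{\sqrt{6421}}{5} - -17434 = \frac{\sqrt{6421}}{5} + 17434 = 17434 + \frac{\sqrt{6421}}{5}$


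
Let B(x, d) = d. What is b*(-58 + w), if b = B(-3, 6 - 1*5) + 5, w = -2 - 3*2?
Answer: -396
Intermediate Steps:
w = -8 (w = -2 - 6 = -8)
b = 6 (b = (6 - 1*5) + 5 = (6 - 5) + 5 = 1 + 5 = 6)
b*(-58 + w) = 6*(-58 - 8) = 6*(-66) = -396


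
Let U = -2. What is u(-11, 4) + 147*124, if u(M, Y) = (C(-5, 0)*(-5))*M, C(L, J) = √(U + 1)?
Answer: 18228 + 55*I ≈ 18228.0 + 55.0*I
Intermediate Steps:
C(L, J) = I (C(L, J) = √(-2 + 1) = √(-1) = I)
u(M, Y) = -5*I*M (u(M, Y) = (I*(-5))*M = (-5*I)*M = -5*I*M)
u(-11, 4) + 147*124 = -5*I*(-11) + 147*124 = 55*I + 18228 = 18228 + 55*I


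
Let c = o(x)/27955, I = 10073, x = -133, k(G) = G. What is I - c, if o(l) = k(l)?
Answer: 281590848/27955 ≈ 10073.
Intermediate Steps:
o(l) = l
c = -133/27955 ≈ -0.0047576
I - c = 10073 - 1*(-133/27955) = 10073 + 133/27955 = 281590848/27955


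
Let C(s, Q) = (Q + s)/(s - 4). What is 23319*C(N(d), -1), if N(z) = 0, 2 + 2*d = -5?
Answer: 23319/4 ≈ 5829.8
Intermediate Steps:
d = -7/2 (d = -1 + (½)*(-5) = -1 - 5/2 = -7/2 ≈ -3.5000)
C(s, Q) = (Q + s)/(-4 + s)
23319*C(N(d), -1) = 23319*((-1 + 0)/(-4 + 0)) = 23319*(-1/(-4)) = 23319*(-¼*(-1)) = 23319*(¼) = 23319/4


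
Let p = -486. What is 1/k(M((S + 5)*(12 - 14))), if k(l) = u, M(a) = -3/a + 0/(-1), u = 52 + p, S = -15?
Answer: -1/434 ≈ -0.0023041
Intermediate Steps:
u = -434 (u = 52 - 486 = -434)
M(a) = -3/a (M(a) = -3/a + 0*(-1) = -3/a + 0 = -3/a)
k(l) = -434
1/k(M((S + 5)*(12 - 14))) = 1/(-434) = -1/434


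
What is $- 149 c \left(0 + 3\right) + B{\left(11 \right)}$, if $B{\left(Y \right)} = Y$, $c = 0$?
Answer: $11$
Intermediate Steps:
$- 149 c \left(0 + 3\right) + B{\left(11 \right)} = - 149 \cdot 0 \left(0 + 3\right) + 11 = - 149 \cdot 0 \cdot 3 + 11 = \left(-149\right) 0 + 11 = 0 + 11 = 11$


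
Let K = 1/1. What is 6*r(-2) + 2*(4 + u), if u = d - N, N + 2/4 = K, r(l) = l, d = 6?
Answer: 7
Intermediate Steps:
K = 1
N = ½ (N = -½ + 1 = ½ ≈ 0.50000)
u = 11/2 (u = 6 - 1*½ = 6 - ½ = 11/2 ≈ 5.5000)
6*r(-2) + 2*(4 + u) = 6*(-2) + 2*(4 + 11/2) = -12 + 2*(19/2) = -12 + 19 = 7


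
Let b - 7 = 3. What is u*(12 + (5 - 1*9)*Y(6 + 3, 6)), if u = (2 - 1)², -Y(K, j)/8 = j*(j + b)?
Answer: 3084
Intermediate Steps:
b = 10 (b = 7 + 3 = 10)
Y(K, j) = -8*j*(10 + j) (Y(K, j) = -8*j*(j + 10) = -8*j*(10 + j))
u = 1 (u = 1² = 1)
u*(12 + (5 - 1*9)*Y(6 + 3, 6)) = 1*(12 + (5 - 1*9)*(-8*6*(10 + 6))) = 1*(12 + (5 - 9)*(-8*6*16)) = 1*(12 - 4*(-768)) = 1*(12 + 3072) = 1*3084 = 3084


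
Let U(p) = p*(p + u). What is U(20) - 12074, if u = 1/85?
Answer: -198454/17 ≈ -11674.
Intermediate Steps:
u = 1/85 ≈ 0.011765
U(p) = p*(1/85 + p) (U(p) = p*(p + 1/85) = p*(1/85 + p))
U(20) - 12074 = 20*(1/85 + 20) - 12074 = 20*(1701/85) - 12074 = 6804/17 - 12074 = -198454/17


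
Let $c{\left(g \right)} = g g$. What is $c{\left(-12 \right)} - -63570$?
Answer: $63714$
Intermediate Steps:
$c{\left(g \right)} = g^{2}$
$c{\left(-12 \right)} - -63570 = \left(-12\right)^{2} - -63570 = 144 + 63570 = 63714$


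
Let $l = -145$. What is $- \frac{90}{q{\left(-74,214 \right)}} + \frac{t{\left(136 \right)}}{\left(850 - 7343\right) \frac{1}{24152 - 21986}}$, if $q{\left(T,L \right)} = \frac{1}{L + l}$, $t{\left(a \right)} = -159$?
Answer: $- \frac{39977136}{6493} \approx -6157.0$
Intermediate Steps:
$q{\left(T,L \right)} = \frac{1}{-145 + L}$ ($q{\left(T,L \right)} = \frac{1}{L - 145} = \frac{1}{-145 + L}$)
$- \frac{90}{q{\left(-74,214 \right)}} + \frac{t{\left(136 \right)}}{\left(850 - 7343\right) \frac{1}{24152 - 21986}} = - \frac{90}{\frac{1}{-145 + 214}} - \frac{159}{\left(850 - 7343\right) \frac{1}{24152 - 21986}} = - \frac{90}{\frac{1}{69}} - \frac{159}{\left(-6493\right) \frac{1}{2166}} = - 90 \frac{1}{\frac{1}{69}} - \frac{159}{\left(-6493\right) \frac{1}{2166}} = \left(-90\right) 69 - \frac{159}{- \frac{6493}{2166}} = -6210 - - \frac{344394}{6493} = -6210 + \frac{344394}{6493} = - \frac{39977136}{6493}$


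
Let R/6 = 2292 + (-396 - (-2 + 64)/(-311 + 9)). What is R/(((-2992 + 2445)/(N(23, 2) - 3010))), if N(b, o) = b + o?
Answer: 5128116570/82597 ≈ 62086.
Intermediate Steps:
R = 1717962/151 (R = 6*(2292 + (-396 - (-2 + 64)/(-311 + 9))) = 6*(2292 + (-396 - 62/(-302))) = 6*(2292 + (-396 - 62*(-1)/302)) = 6*(2292 + (-396 - 1*(-31/151))) = 6*(2292 + (-396 + 31/151)) = 6*(2292 - 59765/151) = 6*(286327/151) = 1717962/151 ≈ 11377.)
R/(((-2992 + 2445)/(N(23, 2) - 3010))) = 1717962/(151*(((-2992 + 2445)/((23 + 2) - 3010)))) = 1717962/(151*((-547/(25 - 3010)))) = 1717962/(151*((-547/(-2985)))) = 1717962/(151*((-547*(-1/2985)))) = 1717962/(151*(547/2985)) = (1717962/151)*(2985/547) = 5128116570/82597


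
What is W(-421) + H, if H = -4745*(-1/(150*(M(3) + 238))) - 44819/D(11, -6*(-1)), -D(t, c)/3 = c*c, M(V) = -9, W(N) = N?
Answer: -726023/123660 ≈ -5.8711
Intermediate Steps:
D(t, c) = -3*c² (D(t, c) = -3*c*c = -3*c²)
H = 51334837/123660 (H = -4745*(-1/(150*(-9 + 238))) - 44819/((-3*(-6*(-1))²)) = -4745/((-150*229)) - 44819/((-3*6²)) = -4745/(-34350) - 44819/((-3*36)) = -4745*(-1/34350) - 44819/(-108) = 949/6870 - 44819*(-1/108) = 949/6870 + 44819/108 = 51334837/123660 ≈ 415.13)
W(-421) + H = -421 + 51334837/123660 = -726023/123660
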